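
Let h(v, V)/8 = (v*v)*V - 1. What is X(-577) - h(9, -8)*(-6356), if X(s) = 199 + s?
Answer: -33000730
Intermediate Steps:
h(v, V) = -8 + 8*V*v**2 (h(v, V) = 8*((v*v)*V - 1) = 8*(v**2*V - 1) = 8*(V*v**2 - 1) = 8*(-1 + V*v**2) = -8 + 8*V*v**2)
X(-577) - h(9, -8)*(-6356) = (199 - 577) - (-8 + 8*(-8)*9**2)*(-6356) = -378 - (-8 + 8*(-8)*81)*(-6356) = -378 - (-8 - 5184)*(-6356) = -378 - (-5192)*(-6356) = -378 - 1*33000352 = -378 - 33000352 = -33000730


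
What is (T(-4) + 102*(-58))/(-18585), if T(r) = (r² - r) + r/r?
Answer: 131/413 ≈ 0.31719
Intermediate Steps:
T(r) = 1 + r² - r (T(r) = (r² - r) + 1 = 1 + r² - r)
(T(-4) + 102*(-58))/(-18585) = ((1 + (-4)² - 1*(-4)) + 102*(-58))/(-18585) = ((1 + 16 + 4) - 5916)*(-1/18585) = (21 - 5916)*(-1/18585) = -5895*(-1/18585) = 131/413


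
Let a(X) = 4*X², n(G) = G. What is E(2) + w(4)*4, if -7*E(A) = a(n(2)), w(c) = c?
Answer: 96/7 ≈ 13.714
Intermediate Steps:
E(A) = -16/7 (E(A) = -4*2²/7 = -4*4/7 = -⅐*16 = -16/7)
E(2) + w(4)*4 = -16/7 + 4*4 = -16/7 + 16 = 96/7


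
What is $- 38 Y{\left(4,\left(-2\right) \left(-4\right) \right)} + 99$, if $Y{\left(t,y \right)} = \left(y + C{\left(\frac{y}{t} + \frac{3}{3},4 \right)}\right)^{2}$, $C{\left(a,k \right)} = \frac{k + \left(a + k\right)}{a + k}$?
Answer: $- \frac{165731}{49} \approx -3382.3$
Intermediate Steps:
$C{\left(a,k \right)} = \frac{a + 2 k}{a + k}$
$Y{\left(t,y \right)} = \left(y + \frac{9 + \frac{y}{t}}{5 + \frac{y}{t}}\right)^{2}$ ($Y{\left(t,y \right)} = \left(y + \frac{\left(\frac{y}{t} + \frac{3}{3}\right) + 2 \cdot 4}{\left(\frac{y}{t} + \frac{3}{3}\right) + 4}\right)^{2} = \left(y + \frac{\left(\frac{y}{t} + 3 \cdot \frac{1}{3}\right) + 8}{\left(\frac{y}{t} + 3 \cdot \frac{1}{3}\right) + 4}\right)^{2} = \left(y + \frac{\left(\frac{y}{t} + 1\right) + 8}{\left(\frac{y}{t} + 1\right) + 4}\right)^{2} = \left(y + \frac{\left(1 + \frac{y}{t}\right) + 8}{\left(1 + \frac{y}{t}\right) + 4}\right)^{2} = \left(y + \frac{9 + \frac{y}{t}}{5 + \frac{y}{t}}\right)^{2}$)
$- 38 Y{\left(4,\left(-2\right) \left(-4\right) \right)} + 99 = - 38 \frac{\left(\left(-2\right) \left(-4\right) + 9 \cdot 4 + \left(-2\right) \left(-4\right) \left(\left(-2\right) \left(-4\right) + 5 \cdot 4\right)\right)^{2}}{\left(\left(-2\right) \left(-4\right) + 5 \cdot 4\right)^{2}} + 99 = - 38 \frac{\left(8 + 36 + 8 \left(8 + 20\right)\right)^{2}}{\left(8 + 20\right)^{2}} + 99 = - 38 \frac{\left(8 + 36 + 8 \cdot 28\right)^{2}}{784} + 99 = - 38 \frac{\left(8 + 36 + 224\right)^{2}}{784} + 99 = - 38 \frac{268^{2}}{784} + 99 = - 38 \cdot \frac{1}{784} \cdot 71824 + 99 = \left(-38\right) \frac{4489}{49} + 99 = - \frac{170582}{49} + 99 = - \frac{165731}{49}$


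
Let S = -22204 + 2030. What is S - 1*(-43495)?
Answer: 23321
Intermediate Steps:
S = -20174
S - 1*(-43495) = -20174 - 1*(-43495) = -20174 + 43495 = 23321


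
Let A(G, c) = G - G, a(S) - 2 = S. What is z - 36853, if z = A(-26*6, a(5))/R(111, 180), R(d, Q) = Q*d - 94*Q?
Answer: -36853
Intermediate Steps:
a(S) = 2 + S
R(d, Q) = -94*Q + Q*d
A(G, c) = 0
z = 0 (z = 0/((180*(-94 + 111))) = 0/((180*17)) = 0/3060 = 0*(1/3060) = 0)
z - 36853 = 0 - 36853 = -36853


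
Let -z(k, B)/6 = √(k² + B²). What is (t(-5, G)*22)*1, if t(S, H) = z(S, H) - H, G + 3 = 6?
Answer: -66 - 132*√34 ≈ -835.69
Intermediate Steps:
G = 3 (G = -3 + 6 = 3)
z(k, B) = -6*√(B² + k²) (z(k, B) = -6*√(k² + B²) = -6*√(B² + k²))
t(S, H) = -H - 6*√(H² + S²) (t(S, H) = -6*√(H² + S²) - H = -H - 6*√(H² + S²))
(t(-5, G)*22)*1 = ((-1*3 - 6*√(3² + (-5)²))*22)*1 = ((-3 - 6*√(9 + 25))*22)*1 = ((-3 - 6*√34)*22)*1 = (-66 - 132*√34)*1 = -66 - 132*√34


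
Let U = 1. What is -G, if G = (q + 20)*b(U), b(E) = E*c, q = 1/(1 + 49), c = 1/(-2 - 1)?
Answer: 1001/150 ≈ 6.6733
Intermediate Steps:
c = -⅓ (c = 1/(-3) = -⅓ ≈ -0.33333)
q = 1/50 ≈ 0.020000
b(E) = -E/3 (b(E) = E*(-⅓) = -E/3)
G = -1001/150 (G = (1/50 + 20)*(-⅓*1) = (1001/50)*(-⅓) = -1001/150 ≈ -6.6733)
-G = -1*(-1001/150) = 1001/150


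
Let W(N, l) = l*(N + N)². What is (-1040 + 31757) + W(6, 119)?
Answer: 47853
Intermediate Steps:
W(N, l) = 4*l*N² (W(N, l) = l*(2*N)² = l*(4*N²) = 4*l*N²)
(-1040 + 31757) + W(6, 119) = (-1040 + 31757) + 4*119*6² = 30717 + 4*119*36 = 30717 + 17136 = 47853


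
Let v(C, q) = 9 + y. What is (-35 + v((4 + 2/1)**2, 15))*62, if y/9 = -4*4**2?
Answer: -37324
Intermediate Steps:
y = -576 (y = 9*(-4*4**2) = 9*(-4*16) = 9*(-64) = -576)
v(C, q) = -567 (v(C, q) = 9 - 576 = -567)
(-35 + v((4 + 2/1)**2, 15))*62 = (-35 - 567)*62 = -602*62 = -37324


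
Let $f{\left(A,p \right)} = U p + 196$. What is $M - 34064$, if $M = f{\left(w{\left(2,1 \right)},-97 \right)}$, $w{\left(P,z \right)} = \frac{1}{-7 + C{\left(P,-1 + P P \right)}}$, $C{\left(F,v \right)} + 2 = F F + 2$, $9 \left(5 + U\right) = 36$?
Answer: $-33771$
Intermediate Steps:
$U = -1$ ($U = -5 + \frac{1}{9} \cdot 36 = -5 + 4 = -1$)
$C{\left(F,v \right)} = F^{2}$ ($C{\left(F,v \right)} = -2 + \left(F F + 2\right) = -2 + \left(F^{2} + 2\right) = -2 + \left(2 + F^{2}\right) = F^{2}$)
$w{\left(P,z \right)} = \frac{1}{-7 + P^{2}}$
$f{\left(A,p \right)} = 196 - p$ ($f{\left(A,p \right)} = - p + 196 = 196 - p$)
$M = 293$ ($M = 196 - -97 = 196 + 97 = 293$)
$M - 34064 = 293 - 34064 = -33771$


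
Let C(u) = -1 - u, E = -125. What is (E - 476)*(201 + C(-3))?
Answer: -122003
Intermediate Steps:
(E - 476)*(201 + C(-3)) = (-125 - 476)*(201 + (-1 - 1*(-3))) = -601*(201 + (-1 + 3)) = -601*(201 + 2) = -601*203 = -122003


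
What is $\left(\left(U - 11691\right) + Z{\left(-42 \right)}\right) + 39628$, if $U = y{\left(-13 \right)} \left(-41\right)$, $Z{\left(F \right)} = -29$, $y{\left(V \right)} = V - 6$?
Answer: $28687$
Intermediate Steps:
$y{\left(V \right)} = -6 + V$ ($y{\left(V \right)} = V - 6 = -6 + V$)
$U = 779$ ($U = \left(-6 - 13\right) \left(-41\right) = \left(-19\right) \left(-41\right) = 779$)
$\left(\left(U - 11691\right) + Z{\left(-42 \right)}\right) + 39628 = \left(\left(779 - 11691\right) - 29\right) + 39628 = \left(-10912 - 29\right) + 39628 = -10941 + 39628 = 28687$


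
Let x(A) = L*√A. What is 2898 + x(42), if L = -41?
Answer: 2898 - 41*√42 ≈ 2632.3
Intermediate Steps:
x(A) = -41*√A
2898 + x(42) = 2898 - 41*√42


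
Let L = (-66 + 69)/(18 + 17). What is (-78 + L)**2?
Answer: 7436529/1225 ≈ 6070.6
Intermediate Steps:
L = 3/35 ≈ 0.085714
(-78 + L)**2 = (-78 + 3/35)**2 = (-2727/35)**2 = 7436529/1225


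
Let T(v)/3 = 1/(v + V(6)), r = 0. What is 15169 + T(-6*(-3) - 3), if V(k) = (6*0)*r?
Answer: 75846/5 ≈ 15169.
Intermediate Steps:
V(k) = 0 (V(k) = (6*0)*0 = 0*0 = 0)
T(v) = 3/v (T(v) = 3/(v + 0) = 3/v)
15169 + T(-6*(-3) - 3) = 15169 + 3/(-6*(-3) - 3) = 15169 + 3/(18 - 3) = 15169 + 3/15 = 15169 + 3*(1/15) = 15169 + 1/5 = 75846/5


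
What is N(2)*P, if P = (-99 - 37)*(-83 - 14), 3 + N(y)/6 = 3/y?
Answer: -118728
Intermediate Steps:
N(y) = -18 + 18/y (N(y) = -18 + 6*(3/y) = -18 + 18/y)
P = 13192 (P = -136*(-97) = 13192)
N(2)*P = (-18 + 18/2)*13192 = (-18 + 18*(1/2))*13192 = (-18 + 9)*13192 = -9*13192 = -118728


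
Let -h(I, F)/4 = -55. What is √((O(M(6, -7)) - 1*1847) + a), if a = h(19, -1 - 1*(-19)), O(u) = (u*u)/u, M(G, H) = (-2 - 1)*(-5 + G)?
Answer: I*√1630 ≈ 40.373*I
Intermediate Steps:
h(I, F) = 220 (h(I, F) = -4*(-55) = 220)
M(G, H) = 15 - 3*G (M(G, H) = -3*(-5 + G) = 15 - 3*G)
O(u) = u (O(u) = u²/u = u)
a = 220
√((O(M(6, -7)) - 1*1847) + a) = √(((15 - 3*6) - 1*1847) + 220) = √(((15 - 18) - 1847) + 220) = √((-3 - 1847) + 220) = √(-1850 + 220) = √(-1630) = I*√1630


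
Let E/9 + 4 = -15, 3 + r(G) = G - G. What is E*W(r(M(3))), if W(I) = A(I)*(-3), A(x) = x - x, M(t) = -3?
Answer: 0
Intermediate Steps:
A(x) = 0
r(G) = -3 (r(G) = -3 + (G - G) = -3 + 0 = -3)
E = -171 (E = -36 + 9*(-15) = -36 - 135 = -171)
W(I) = 0 (W(I) = 0*(-3) = 0)
E*W(r(M(3))) = -171*0 = 0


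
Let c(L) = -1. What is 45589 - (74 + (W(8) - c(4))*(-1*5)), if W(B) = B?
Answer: 45560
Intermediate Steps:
45589 - (74 + (W(8) - c(4))*(-1*5)) = 45589 - (74 + (8 - 1*(-1))*(-1*5)) = 45589 - (74 + (8 + 1)*(-5)) = 45589 - (74 + 9*(-5)) = 45589 - (74 - 45) = 45589 - 1*29 = 45589 - 29 = 45560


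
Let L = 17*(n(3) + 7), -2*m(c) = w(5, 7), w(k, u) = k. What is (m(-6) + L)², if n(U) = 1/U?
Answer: 537289/36 ≈ 14925.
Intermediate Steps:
m(c) = -5/2 (m(c) = -½*5 = -5/2)
n(U) = 1/U
L = 374/3 (L = 17*(1/3 + 7) = 17*(⅓ + 7) = 17*(22/3) = 374/3 ≈ 124.67)
(m(-6) + L)² = (-5/2 + 374/3)² = (733/6)² = 537289/36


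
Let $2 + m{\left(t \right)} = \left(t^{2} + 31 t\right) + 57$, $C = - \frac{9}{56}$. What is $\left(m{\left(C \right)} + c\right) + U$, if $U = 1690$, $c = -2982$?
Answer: $- \frac{3894775}{3136} \approx -1242.0$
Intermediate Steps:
$C = - \frac{9}{56}$ ($C = \left(-9\right) \frac{1}{56} = - \frac{9}{56} \approx -0.16071$)
$m{\left(t \right)} = 55 + t^{2} + 31 t$ ($m{\left(t \right)} = -2 + \left(\left(t^{2} + 31 t\right) + 57\right) = -2 + \left(57 + t^{2} + 31 t\right) = 55 + t^{2} + 31 t$)
$\left(m{\left(C \right)} + c\right) + U = \left(\left(55 + \left(- \frac{9}{56}\right)^{2} + 31 \left(- \frac{9}{56}\right)\right) - 2982\right) + 1690 = \left(\left(55 + \frac{81}{3136} - \frac{279}{56}\right) - 2982\right) + 1690 = \left(\frac{156937}{3136} - 2982\right) + 1690 = - \frac{9194615}{3136} + 1690 = - \frac{3894775}{3136}$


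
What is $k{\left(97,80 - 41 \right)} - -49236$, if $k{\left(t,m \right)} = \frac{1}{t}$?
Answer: $\frac{4775893}{97} \approx 49236.0$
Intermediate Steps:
$k{\left(97,80 - 41 \right)} - -49236 = \frac{1}{97} - -49236 = \frac{1}{97} + 49236 = \frac{4775893}{97}$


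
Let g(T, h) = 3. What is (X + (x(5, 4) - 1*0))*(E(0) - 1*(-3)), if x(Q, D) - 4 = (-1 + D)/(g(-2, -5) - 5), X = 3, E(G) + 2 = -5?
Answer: -22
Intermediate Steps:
E(G) = -7 (E(G) = -2 - 5 = -7)
x(Q, D) = 9/2 - D/2 (x(Q, D) = 4 + (-1 + D)/(3 - 5) = 4 + (-1 + D)/(-2) = 4 + (-1 + D)*(-1/2) = 4 + (1/2 - D/2) = 9/2 - D/2)
(X + (x(5, 4) - 1*0))*(E(0) - 1*(-3)) = (3 + ((9/2 - 1/2*4) - 1*0))*(-7 - 1*(-3)) = (3 + ((9/2 - 2) + 0))*(-7 + 3) = (3 + (5/2 + 0))*(-4) = (3 + 5/2)*(-4) = (11/2)*(-4) = -22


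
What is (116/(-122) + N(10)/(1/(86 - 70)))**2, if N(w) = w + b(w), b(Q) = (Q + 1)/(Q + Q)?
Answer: 2620825636/93025 ≈ 28173.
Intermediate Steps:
b(Q) = (1 + Q)/(2*Q) (b(Q) = (1 + Q)/((2*Q)) = (1 + Q)*(1/(2*Q)) = (1 + Q)/(2*Q))
N(w) = w + (1 + w)/(2*w)
(116/(-122) + N(10)/(1/(86 - 70)))**2 = (116/(-122) + (1/2 + 10 + (1/2)/10)/(1/(86 - 70)))**2 = (116*(-1/122) + (1/2 + 10 + (1/2)*(1/10))/(1/16))**2 = (-58/61 + (1/2 + 10 + 1/20)/(1/16))**2 = (-58/61 + (211/20)*16)**2 = (-58/61 + 844/5)**2 = (51194/305)**2 = 2620825636/93025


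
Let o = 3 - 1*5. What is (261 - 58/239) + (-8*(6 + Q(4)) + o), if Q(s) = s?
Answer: 42723/239 ≈ 178.76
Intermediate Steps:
o = -2 (o = 3 - 5 = -2)
(261 - 58/239) + (-8*(6 + Q(4)) + o) = (261 - 58/239) + (-8*(6 + 4) - 2) = (261 - 58*1/239) + (-8*10 - 2) = (261 - 58/239) + (-80 - 2) = 62321/239 - 82 = 42723/239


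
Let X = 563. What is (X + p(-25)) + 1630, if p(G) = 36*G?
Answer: 1293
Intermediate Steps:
(X + p(-25)) + 1630 = (563 + 36*(-25)) + 1630 = (563 - 900) + 1630 = -337 + 1630 = 1293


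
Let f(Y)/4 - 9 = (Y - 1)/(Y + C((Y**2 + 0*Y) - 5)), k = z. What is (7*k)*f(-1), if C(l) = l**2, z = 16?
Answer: 59584/15 ≈ 3972.3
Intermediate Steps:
k = 16
f(Y) = 36 + 4*(-1 + Y)/(Y + (-5 + Y**2)**2) (f(Y) = 36 + 4*((Y - 1)/(Y + ((Y**2 + 0*Y) - 5)**2)) = 36 + 4*((-1 + Y)/(Y + ((Y**2 + 0) - 5)**2)) = 36 + 4*((-1 + Y)/(Y + (Y**2 - 5)**2)) = 36 + 4*((-1 + Y)/(Y + (-5 + Y**2)**2)) = 36 + 4*(-1 + Y)/(Y + (-5 + Y**2)**2))
(7*k)*f(-1) = (7*16)*(4*(-1 + 9*(-5 + (-1)**2)**2 + 10*(-1))/(-1 + (-5 + (-1)**2)**2)) = 112*(4*(-1 + 9*(-5 + 1)**2 - 10)/(-1 + (-5 + 1)**2)) = 112*(4*(-1 + 9*(-4)**2 - 10)/(-1 + (-4)**2)) = 112*(4*(-1 + 9*16 - 10)/(-1 + 16)) = 112*(4*(-1 + 144 - 10)/15) = 112*(4*(1/15)*133) = 112*(532/15) = 59584/15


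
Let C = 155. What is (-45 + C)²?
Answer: 12100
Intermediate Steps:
(-45 + C)² = (-45 + 155)² = 110² = 12100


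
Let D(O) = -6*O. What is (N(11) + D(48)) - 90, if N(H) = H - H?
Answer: -378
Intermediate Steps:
N(H) = 0
(N(11) + D(48)) - 90 = (0 - 6*48) - 90 = (0 - 288) - 90 = -288 - 90 = -378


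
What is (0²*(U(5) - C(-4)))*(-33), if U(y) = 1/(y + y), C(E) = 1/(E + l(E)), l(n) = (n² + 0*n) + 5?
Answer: 0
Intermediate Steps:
l(n) = 5 + n² (l(n) = (n² + 0) + 5 = n² + 5 = 5 + n²)
C(E) = 1/(5 + E + E²) (C(E) = 1/(E + (5 + E²)) = 1/(5 + E + E²))
U(y) = 1/(2*y)
(0²*(U(5) - C(-4)))*(-33) = (0²*((½)/5 - 1/(5 - 4 + (-4)²)))*(-33) = (0*((½)*(⅕) - 1/(5 - 4 + 16)))*(-33) = (0*(⅒ - 1/17))*(-33) = (0*(7/170))*(-33) = 0*(-33) = 0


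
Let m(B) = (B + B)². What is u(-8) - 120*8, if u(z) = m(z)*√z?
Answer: -960 + 512*I*√2 ≈ -960.0 + 724.08*I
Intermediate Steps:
m(B) = 4*B² (m(B) = (2*B)² = 4*B²)
u(z) = 4*z^(5/2) (u(z) = (4*z²)*√z = 4*z^(5/2))
u(-8) - 120*8 = 4*(-8)^(5/2) - 120*8 = 4*(128*I*√2) - 960 = 512*I*√2 - 960 = -960 + 512*I*√2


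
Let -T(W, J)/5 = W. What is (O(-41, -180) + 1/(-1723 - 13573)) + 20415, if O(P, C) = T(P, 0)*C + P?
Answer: -252781697/15296 ≈ -16526.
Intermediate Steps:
T(W, J) = -5*W
O(P, C) = P - 5*C*P (O(P, C) = (-5*P)*C + P = -5*C*P + P = P - 5*C*P)
(O(-41, -180) + 1/(-1723 - 13573)) + 20415 = (-41*(1 - 5*(-180)) + 1/(-1723 - 13573)) + 20415 = (-41*(1 + 900) + 1/(-15296)) + 20415 = (-41*901 - 1/15296) + 20415 = (-36941 - 1/15296) + 20415 = -565049537/15296 + 20415 = -252781697/15296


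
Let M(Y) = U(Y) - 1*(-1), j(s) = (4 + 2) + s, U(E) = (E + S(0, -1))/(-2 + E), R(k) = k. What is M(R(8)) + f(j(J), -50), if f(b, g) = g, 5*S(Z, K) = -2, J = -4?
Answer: -716/15 ≈ -47.733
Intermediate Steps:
S(Z, K) = -2/5 (S(Z, K) = (1/5)*(-2) = -2/5)
U(E) = (-2/5 + E)/(-2 + E) (U(E) = (E - 2/5)/(-2 + E) = (-2/5 + E)/(-2 + E))
j(s) = 6 + s
M(Y) = 1 + (-2/5 + Y)/(-2 + Y) (M(Y) = (-2/5 + Y)/(-2 + Y) - 1*(-1) = (-2/5 + Y)/(-2 + Y) + 1 = 1 + (-2/5 + Y)/(-2 + Y))
M(R(8)) + f(j(J), -50) = 2*(-6 + 5*8)/(5*(-2 + 8)) - 50 = (2/5)*(-6 + 40)/6 - 50 = (2/5)*(1/6)*34 - 50 = 34/15 - 50 = -716/15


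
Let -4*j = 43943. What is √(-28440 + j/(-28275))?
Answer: I*√3637884184467/11310 ≈ 168.64*I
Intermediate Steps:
j = -43943/4 (j = -¼*43943 = -43943/4 ≈ -10986.)
√(-28440 + j/(-28275)) = √(-28440 - 43943/4/(-28275)) = √(-28440 - 43943/4*(-1/28275)) = √(-28440 + 43943/113100) = √(-3216520057/113100) = I*√3637884184467/11310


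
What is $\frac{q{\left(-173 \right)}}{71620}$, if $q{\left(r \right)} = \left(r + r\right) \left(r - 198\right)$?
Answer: $\frac{64183}{35810} \approx 1.7923$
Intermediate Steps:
$q{\left(r \right)} = 2 r \left(-198 + r\right)$
$\frac{q{\left(-173 \right)}}{71620} = \frac{2 \left(-173\right) \left(-198 - 173\right)}{71620} = 2 \left(-173\right) \left(-371\right) \frac{1}{71620} = 128366 \cdot \frac{1}{71620} = \frac{64183}{35810}$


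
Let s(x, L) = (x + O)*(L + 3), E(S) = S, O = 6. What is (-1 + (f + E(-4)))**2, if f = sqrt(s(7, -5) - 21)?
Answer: (5 - I*sqrt(47))**2 ≈ -22.0 - 68.557*I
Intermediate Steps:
s(x, L) = (3 + L)*(6 + x) (s(x, L) = (x + 6)*(L + 3) = (6 + x)*(3 + L) = (3 + L)*(6 + x))
f = I*sqrt(47) (f = sqrt((18 + 3*7 + 6*(-5) - 5*7) - 21) = sqrt((18 + 21 - 30 - 35) - 21) = sqrt(-26 - 21) = sqrt(-47) = I*sqrt(47) ≈ 6.8557*I)
(-1 + (f + E(-4)))**2 = (-1 + (I*sqrt(47) - 4))**2 = (-1 + (-4 + I*sqrt(47)))**2 = (-5 + I*sqrt(47))**2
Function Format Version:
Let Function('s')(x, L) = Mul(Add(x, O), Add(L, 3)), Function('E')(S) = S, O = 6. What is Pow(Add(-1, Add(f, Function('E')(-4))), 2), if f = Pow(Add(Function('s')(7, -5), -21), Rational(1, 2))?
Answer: Pow(Add(5, Mul(-1, I, Pow(47, Rational(1, 2)))), 2) ≈ Add(-22.000, Mul(-68.557, I))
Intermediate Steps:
Function('s')(x, L) = Mul(Add(3, L), Add(6, x)) (Function('s')(x, L) = Mul(Add(x, 6), Add(L, 3)) = Mul(Add(6, x), Add(3, L)) = Mul(Add(3, L), Add(6, x)))
f = Mul(I, Pow(47, Rational(1, 2))) (f = Pow(Add(Add(18, Mul(3, 7), Mul(6, -5), Mul(-5, 7)), -21), Rational(1, 2)) = Pow(Add(Add(18, 21, -30, -35), -21), Rational(1, 2)) = Pow(Add(-26, -21), Rational(1, 2)) = Pow(-47, Rational(1, 2)) = Mul(I, Pow(47, Rational(1, 2))) ≈ Mul(6.8557, I))
Pow(Add(-1, Add(f, Function('E')(-4))), 2) = Pow(Add(-1, Add(Mul(I, Pow(47, Rational(1, 2))), -4)), 2) = Pow(Add(-1, Add(-4, Mul(I, Pow(47, Rational(1, 2))))), 2) = Pow(Add(-5, Mul(I, Pow(47, Rational(1, 2)))), 2)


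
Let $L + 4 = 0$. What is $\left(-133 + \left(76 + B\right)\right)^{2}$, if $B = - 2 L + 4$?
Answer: $2025$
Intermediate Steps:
$L = -4$ ($L = -4 + 0 = -4$)
$B = 12$ ($B = \left(-2\right) \left(-4\right) + 4 = 8 + 4 = 12$)
$\left(-133 + \left(76 + B\right)\right)^{2} = \left(-133 + \left(76 + 12\right)\right)^{2} = \left(-133 + 88\right)^{2} = \left(-45\right)^{2} = 2025$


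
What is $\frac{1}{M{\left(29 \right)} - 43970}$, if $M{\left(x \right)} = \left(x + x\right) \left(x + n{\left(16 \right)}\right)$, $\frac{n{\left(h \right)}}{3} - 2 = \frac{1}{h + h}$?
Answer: $- \frac{16}{670953} \approx -2.3847 \cdot 10^{-5}$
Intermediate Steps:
$n{\left(h \right)} = 6 + \frac{3}{2 h}$ ($n{\left(h \right)} = 6 + \frac{3}{h + h} = 6 + \frac{3}{2 h}$)
$M{\left(x \right)} = 2 x \left(\frac{195}{32} + x\right)$ ($M{\left(x \right)} = \left(x + x\right) \left(x + \left(6 + \frac{3}{2 \cdot 16}\right)\right) = 2 x \left(x + \left(6 + \frac{3}{2} \cdot \frac{1}{16}\right)\right) = 2 x \left(x + \left(6 + \frac{3}{32}\right)\right) = 2 x \left(x + \frac{195}{32}\right) = 2 x \left(\frac{195}{32} + x\right)$)
$\frac{1}{M{\left(29 \right)} - 43970} = \frac{1}{\frac{1}{16} \cdot 29 \left(195 + 32 \cdot 29\right) - 43970} = \frac{1}{\frac{1}{16} \cdot 29 \left(195 + 928\right) - 43970} = \frac{1}{\frac{1}{16} \cdot 29 \cdot 1123 - 43970} = \frac{1}{\frac{32567}{16} - 43970} = \frac{1}{- \frac{670953}{16}} = - \frac{16}{670953}$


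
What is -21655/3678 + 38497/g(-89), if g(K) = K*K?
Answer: -29937289/29133438 ≈ -1.0276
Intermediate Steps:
g(K) = K²
-21655/3678 + 38497/g(-89) = -21655/3678 + 38497/((-89)²) = -21655*1/3678 + 38497/7921 = -21655/3678 + 38497*(1/7921) = -21655/3678 + 38497/7921 = -29937289/29133438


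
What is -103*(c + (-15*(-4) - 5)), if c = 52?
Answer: -11021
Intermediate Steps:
-103*(c + (-15*(-4) - 5)) = -103*(52 + (-15*(-4) - 5)) = -103*(52 + (-3*(-20) - 5)) = -103*(52 + (60 - 5)) = -103*(52 + 55) = -103*107 = -11021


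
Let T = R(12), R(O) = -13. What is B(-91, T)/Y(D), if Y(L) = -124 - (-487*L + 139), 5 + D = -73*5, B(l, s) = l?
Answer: 1/1983 ≈ 0.00050429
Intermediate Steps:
T = -13
D = -370 (D = -5 - 73*5 = -5 - 365 = -370)
Y(L) = -263 + 487*L (Y(L) = -124 - (139 - 487*L) = -124 + (-139 + 487*L) = -263 + 487*L)
B(-91, T)/Y(D) = -91/(-263 + 487*(-370)) = -91/(-263 - 180190) = -91/(-180453) = -91*(-1/180453) = 1/1983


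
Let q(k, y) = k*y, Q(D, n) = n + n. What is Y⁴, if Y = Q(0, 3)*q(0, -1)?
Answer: 0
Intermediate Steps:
Q(D, n) = 2*n
Y = 0 (Y = (2*3)*(0*(-1)) = 6*0 = 0)
Y⁴ = 0⁴ = 0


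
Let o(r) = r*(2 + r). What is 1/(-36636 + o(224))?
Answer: 1/13988 ≈ 7.1490e-5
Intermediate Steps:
1/(-36636 + o(224)) = 1/(-36636 + 224*(2 + 224)) = 1/(-36636 + 224*226) = 1/(-36636 + 50624) = 1/13988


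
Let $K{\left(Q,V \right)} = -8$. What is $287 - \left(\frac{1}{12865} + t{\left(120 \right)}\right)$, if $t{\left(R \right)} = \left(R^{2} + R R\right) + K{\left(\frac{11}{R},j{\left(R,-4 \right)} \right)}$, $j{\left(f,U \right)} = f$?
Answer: $- \frac{366716826}{12865} \approx -28505.0$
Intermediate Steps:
$t{\left(R \right)} = -8 + 2 R^{2}$ ($t{\left(R \right)} = \left(R^{2} + R R\right) - 8 = \left(R^{2} + R^{2}\right) - 8 = 2 R^{2} - 8 = -8 + 2 R^{2}$)
$287 - \left(\frac{1}{12865} + t{\left(120 \right)}\right) = 287 - \left(-8 + 28800 + \frac{1}{12865}\right) = 287 - \left(- \frac{102919}{12865} + 28800\right) = 287 - \frac{370409081}{12865} = - \frac{366716826}{12865}$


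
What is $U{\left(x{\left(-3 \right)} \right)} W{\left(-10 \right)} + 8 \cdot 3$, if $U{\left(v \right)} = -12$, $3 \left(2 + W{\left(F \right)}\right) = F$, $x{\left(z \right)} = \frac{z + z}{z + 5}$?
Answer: $88$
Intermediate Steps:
$x{\left(z \right)} = \frac{2 z}{5 + z}$
$W{\left(F \right)} = -2 + \frac{F}{3}$
$U{\left(x{\left(-3 \right)} \right)} W{\left(-10 \right)} + 8 \cdot 3 = - 12 \left(-2 + \frac{1}{3} \left(-10\right)\right) + 8 \cdot 3 = - 12 \left(-2 - \frac{10}{3}\right) + 24 = \left(-12\right) \left(- \frac{16}{3}\right) + 24 = 64 + 24 = 88$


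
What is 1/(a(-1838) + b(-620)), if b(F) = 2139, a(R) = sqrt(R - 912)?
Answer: 2139/4578071 - 5*I*sqrt(110)/4578071 ≈ 0.00046723 - 1.1455e-5*I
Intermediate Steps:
a(R) = sqrt(-912 + R)
1/(a(-1838) + b(-620)) = 1/(sqrt(-912 - 1838) + 2139) = 1/(sqrt(-2750) + 2139) = 1/(5*I*sqrt(110) + 2139) = 1/(2139 + 5*I*sqrt(110))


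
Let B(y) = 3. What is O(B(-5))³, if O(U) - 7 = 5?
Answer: 1728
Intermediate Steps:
O(U) = 12 (O(U) = 7 + 5 = 12)
O(B(-5))³ = 12³ = 1728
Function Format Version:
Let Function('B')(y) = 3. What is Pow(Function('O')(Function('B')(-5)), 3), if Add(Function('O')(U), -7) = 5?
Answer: 1728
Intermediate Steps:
Function('O')(U) = 12 (Function('O')(U) = Add(7, 5) = 12)
Pow(Function('O')(Function('B')(-5)), 3) = Pow(12, 3) = 1728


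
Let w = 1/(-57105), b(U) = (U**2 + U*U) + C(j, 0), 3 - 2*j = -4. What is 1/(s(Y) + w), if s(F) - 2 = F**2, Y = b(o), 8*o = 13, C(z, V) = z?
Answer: 58475520/4626017921 ≈ 0.012641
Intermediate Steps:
j = 7/2 (j = 3/2 - 1/2*(-4) = 3/2 + 2 = 7/2 ≈ 3.5000)
o = 13/8 (o = (1/8)*13 = 13/8 ≈ 1.6250)
b(U) = 7/2 + 2*U**2 (b(U) = (U**2 + U*U) + 7/2 = (U**2 + U**2) + 7/2 = 2*U**2 + 7/2 = 7/2 + 2*U**2)
Y = 281/32 (Y = 7/2 + 2*(13/8)**2 = 7/2 + 2*(169/64) = 7/2 + 169/32 = 281/32 ≈ 8.7813)
s(F) = 2 + F**2
w = -1/57105 ≈ -1.7512e-5
1/(s(Y) + w) = 1/((2 + (281/32)**2) - 1/57105) = 1/((2 + 78961/1024) - 1/57105) = 1/(81009/1024 - 1/57105) = 1/(4626017921/58475520) = 58475520/4626017921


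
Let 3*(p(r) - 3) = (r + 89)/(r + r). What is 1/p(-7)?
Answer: 21/22 ≈ 0.95455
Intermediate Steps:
p(r) = 3 + (89 + r)/(6*r) (p(r) = 3 + ((r + 89)/(r + r))/3 = 3 + ((89 + r)/((2*r)))/3 = 3 + ((89 + r)*(1/(2*r)))/3 = 3 + ((89 + r)/(2*r))/3 = 3 + (89 + r)/(6*r))
1/p(-7) = 1/((⅙)*(89 + 19*(-7))/(-7)) = 1/((⅙)*(-⅐)*(89 - 133)) = 1/((⅙)*(-⅐)*(-44)) = 1/(22/21) = 21/22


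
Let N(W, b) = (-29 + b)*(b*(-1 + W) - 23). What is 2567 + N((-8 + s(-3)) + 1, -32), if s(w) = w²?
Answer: 5922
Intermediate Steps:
N(W, b) = (-29 + b)*(-23 + b*(-1 + W))
2567 + N((-8 + s(-3)) + 1, -32) = 2567 + (667 - 1*(-32)² + 6*(-32) + ((-8 + (-3)²) + 1)*(-32)² - 29*((-8 + (-3)²) + 1)*(-32)) = 2567 + (667 - 1*1024 - 192 + ((-8 + 9) + 1)*1024 - 29*((-8 + 9) + 1)*(-32)) = 2567 + (667 - 1024 - 192 + (1 + 1)*1024 - 29*(1 + 1)*(-32)) = 2567 + (667 - 1024 - 192 + 2*1024 - 29*2*(-32)) = 2567 + (667 - 1024 - 192 + 2048 + 1856) = 2567 + 3355 = 5922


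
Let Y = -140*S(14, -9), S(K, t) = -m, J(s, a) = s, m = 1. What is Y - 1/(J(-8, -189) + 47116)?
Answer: 6595119/47108 ≈ 140.00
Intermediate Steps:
S(K, t) = -1 (S(K, t) = -1*1 = -1)
Y = 140 (Y = -140*(-1) = 140)
Y - 1/(J(-8, -189) + 47116) = 140 - 1/(-8 + 47116) = 140 - 1/47108 = 6595119/47108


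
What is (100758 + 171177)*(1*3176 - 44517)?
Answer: -11242064835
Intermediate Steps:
(100758 + 171177)*(1*3176 - 44517) = 271935*(3176 - 44517) = 271935*(-41341) = -11242064835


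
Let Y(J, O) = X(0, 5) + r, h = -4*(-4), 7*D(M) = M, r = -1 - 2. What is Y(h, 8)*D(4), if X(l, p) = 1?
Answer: -8/7 ≈ -1.1429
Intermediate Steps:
r = -3
D(M) = M/7
h = 16
Y(J, O) = -2 (Y(J, O) = 1 - 3 = -2)
Y(h, 8)*D(4) = -2*4/7 = -8/7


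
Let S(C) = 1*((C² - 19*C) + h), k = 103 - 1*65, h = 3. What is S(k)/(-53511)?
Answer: -725/53511 ≈ -0.013549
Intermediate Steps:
k = 38 (k = 103 - 65 = 38)
S(C) = 3 + C² - 19*C (S(C) = 1*((C² - 19*C) + 3) = 1*(3 + C² - 19*C) = 3 + C² - 19*C)
S(k)/(-53511) = (3 + 38² - 19*38)/(-53511) = (3 + 1444 - 722)*(-1/53511) = 725*(-1/53511) = -725/53511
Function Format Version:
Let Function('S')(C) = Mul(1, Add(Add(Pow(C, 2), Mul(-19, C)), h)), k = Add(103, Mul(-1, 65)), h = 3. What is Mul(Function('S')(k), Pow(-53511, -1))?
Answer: Rational(-725, 53511) ≈ -0.013549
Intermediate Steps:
k = 38 (k = Add(103, -65) = 38)
Function('S')(C) = Add(3, Pow(C, 2), Mul(-19, C)) (Function('S')(C) = Mul(1, Add(Add(Pow(C, 2), Mul(-19, C)), 3)) = Mul(1, Add(3, Pow(C, 2), Mul(-19, C))) = Add(3, Pow(C, 2), Mul(-19, C)))
Mul(Function('S')(k), Pow(-53511, -1)) = Mul(Add(3, Pow(38, 2), Mul(-19, 38)), Pow(-53511, -1)) = Mul(Add(3, 1444, -722), Rational(-1, 53511)) = Mul(725, Rational(-1, 53511)) = Rational(-725, 53511)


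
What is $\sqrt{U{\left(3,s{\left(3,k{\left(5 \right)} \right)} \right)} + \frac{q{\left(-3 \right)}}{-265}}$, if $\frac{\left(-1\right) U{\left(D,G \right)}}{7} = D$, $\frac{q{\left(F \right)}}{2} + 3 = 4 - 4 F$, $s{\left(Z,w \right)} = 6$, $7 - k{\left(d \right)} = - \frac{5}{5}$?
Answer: $\frac{i \sqrt{1481615}}{265} \approx 4.5933 i$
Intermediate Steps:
$k{\left(d \right)} = 8$ ($k{\left(d \right)} = 7 - - \frac{5}{5} = 7 - \left(-5\right) \frac{1}{5} = 7 - -1 = 7 + 1 = 8$)
$q{\left(F \right)} = 2 - 8 F$ ($q{\left(F \right)} = -6 + 2 \left(4 - 4 F\right) = -6 - \left(-8 + 8 F\right) = 2 - 8 F$)
$U{\left(D,G \right)} = - 7 D$
$\sqrt{U{\left(3,s{\left(3,k{\left(5 \right)} \right)} \right)} + \frac{q{\left(-3 \right)}}{-265}} = \sqrt{\left(-7\right) 3 + \frac{2 - -24}{-265}} = \sqrt{-21 + \left(2 + 24\right) \left(- \frac{1}{265}\right)} = \sqrt{-21 + 26 \left(- \frac{1}{265}\right)} = \sqrt{-21 - \frac{26}{265}} = \sqrt{- \frac{5591}{265}} = \frac{i \sqrt{1481615}}{265}$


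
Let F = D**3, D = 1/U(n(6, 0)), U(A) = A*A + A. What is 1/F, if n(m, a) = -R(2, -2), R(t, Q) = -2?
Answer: 216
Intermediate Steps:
n(m, a) = 2 (n(m, a) = -1*(-2) = 2)
U(A) = A + A**2 (U(A) = A**2 + A = A + A**2)
D = 1/6 (D = 1/(2*(1 + 2)) = 1/(2*3) = 1/6 ≈ 0.16667)
F = 1/216 (F = (1/6)**3 = 1/216 ≈ 0.0046296)
1/F = 1/(1/216) = 216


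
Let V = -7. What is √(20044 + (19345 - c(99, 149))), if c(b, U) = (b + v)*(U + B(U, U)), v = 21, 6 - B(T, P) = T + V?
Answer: √37829 ≈ 194.50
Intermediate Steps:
B(T, P) = 13 - T (B(T, P) = 6 - (T - 7) = 6 - (-7 + T) = 6 + (7 - T) = 13 - T)
c(b, U) = 273 + 13*b (c(b, U) = (b + 21)*(U + (13 - U)) = (21 + b)*13 = 273 + 13*b)
√(20044 + (19345 - c(99, 149))) = √(20044 + (19345 - (273 + 13*99))) = √(20044 + (19345 - (273 + 1287))) = √(20044 + (19345 - 1*1560)) = √(20044 + (19345 - 1560)) = √(20044 + 17785) = √37829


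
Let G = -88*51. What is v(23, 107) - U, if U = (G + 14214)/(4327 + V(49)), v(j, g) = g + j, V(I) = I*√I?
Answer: 298687/2335 ≈ 127.92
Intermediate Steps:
V(I) = I^(3/2)
G = -4488
U = 4863/2335 (U = (-4488 + 14214)/(4327 + 49^(3/2)) = 9726/(4327 + 343) = 9726/4670 = 9726*(1/4670) = 4863/2335 ≈ 2.0827)
v(23, 107) - U = (107 + 23) - 1*4863/2335 = 130 - 4863/2335 = 298687/2335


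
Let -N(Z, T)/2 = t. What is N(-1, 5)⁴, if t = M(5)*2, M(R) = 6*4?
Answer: 84934656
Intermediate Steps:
M(R) = 24
t = 48 (t = 24*2 = 48)
N(Z, T) = -96 (N(Z, T) = -2*48 = -96)
N(-1, 5)⁴ = (-96)⁴ = 84934656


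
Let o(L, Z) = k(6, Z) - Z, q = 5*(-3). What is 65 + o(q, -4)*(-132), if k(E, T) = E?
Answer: -1255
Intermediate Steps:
q = -15
o(L, Z) = 6 - Z
65 + o(q, -4)*(-132) = 65 + (6 - 1*(-4))*(-132) = 65 + (6 + 4)*(-132) = 65 + 10*(-132) = 65 - 1320 = -1255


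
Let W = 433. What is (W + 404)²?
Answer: 700569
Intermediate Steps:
(W + 404)² = (433 + 404)² = 837² = 700569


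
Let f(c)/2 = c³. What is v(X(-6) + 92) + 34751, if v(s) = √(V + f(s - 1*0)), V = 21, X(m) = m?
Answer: 34751 + √1272133 ≈ 35879.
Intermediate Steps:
f(c) = 2*c³
v(s) = √(21 + 2*s³) (v(s) = √(21 + 2*(s - 1*0)³) = √(21 + 2*(s + 0)³) = √(21 + 2*s³))
v(X(-6) + 92) + 34751 = √(21 + 2*(-6 + 92)³) + 34751 = √(21 + 2*86³) + 34751 = √(21 + 2*636056) + 34751 = √(21 + 1272112) + 34751 = √1272133 + 34751 = 34751 + √1272133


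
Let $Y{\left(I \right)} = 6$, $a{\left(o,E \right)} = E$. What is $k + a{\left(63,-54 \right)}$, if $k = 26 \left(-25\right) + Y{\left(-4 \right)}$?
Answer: $-698$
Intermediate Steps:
$k = -644$ ($k = 26 \left(-25\right) + 6 = -650 + 6 = -644$)
$k + a{\left(63,-54 \right)} = -644 - 54 = -698$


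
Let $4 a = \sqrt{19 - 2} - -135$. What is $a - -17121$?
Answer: $\frac{68619}{4} + \frac{\sqrt{17}}{4} \approx 17156.0$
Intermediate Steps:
$a = \frac{135}{4} + \frac{\sqrt{17}}{4}$ ($a = \frac{\sqrt{19 - 2} - -135}{4} = \frac{\sqrt{17} + 135}{4} = \frac{135 + \sqrt{17}}{4} = \frac{135}{4} + \frac{\sqrt{17}}{4} \approx 34.781$)
$a - -17121 = \left(\frac{135}{4} + \frac{\sqrt{17}}{4}\right) - -17121 = \left(\frac{135}{4} + \frac{\sqrt{17}}{4}\right) + 17121 = \frac{68619}{4} + \frac{\sqrt{17}}{4}$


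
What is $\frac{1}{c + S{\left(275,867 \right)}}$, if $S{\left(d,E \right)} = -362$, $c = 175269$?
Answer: $\frac{1}{174907} \approx 5.7173 \cdot 10^{-6}$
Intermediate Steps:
$\frac{1}{c + S{\left(275,867 \right)}} = \frac{1}{175269 - 362} = \frac{1}{174907}$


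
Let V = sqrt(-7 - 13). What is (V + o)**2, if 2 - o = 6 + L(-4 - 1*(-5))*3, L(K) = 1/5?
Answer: 29/25 - 92*I*sqrt(5)/5 ≈ 1.16 - 41.144*I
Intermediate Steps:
L(K) = 1/5
o = -23/5 (o = 2 - (6 + (1/5)*3) = 2 - (6 + 3/5) = 2 - 1*33/5 = 2 - 33/5 = -23/5 ≈ -4.6000)
V = 2*I*sqrt(5) (V = sqrt(-20) = 2*I*sqrt(5) ≈ 4.4721*I)
(V + o)**2 = (2*I*sqrt(5) - 23/5)**2 = (-23/5 + 2*I*sqrt(5))**2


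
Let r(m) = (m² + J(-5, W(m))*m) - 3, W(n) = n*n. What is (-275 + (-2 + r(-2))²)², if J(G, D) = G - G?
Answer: 75076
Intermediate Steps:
W(n) = n²
J(G, D) = 0
r(m) = -3 + m² (r(m) = (m² + 0*m) - 3 = (m² + 0) - 3 = m² - 3 = -3 + m²)
(-275 + (-2 + r(-2))²)² = (-275 + (-2 + (-3 + (-2)²))²)² = (-275 + (-2 + (-3 + 4))²)² = (-275 + (-2 + 1)²)² = (-275 + (-1)²)² = (-275 + 1)² = (-274)² = 75076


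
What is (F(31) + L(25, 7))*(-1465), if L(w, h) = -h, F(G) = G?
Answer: -35160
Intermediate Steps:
(F(31) + L(25, 7))*(-1465) = (31 - 1*7)*(-1465) = (31 - 7)*(-1465) = 24*(-1465) = -35160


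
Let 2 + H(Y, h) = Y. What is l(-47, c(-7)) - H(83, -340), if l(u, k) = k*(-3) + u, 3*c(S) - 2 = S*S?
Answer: -179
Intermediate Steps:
c(S) = ⅔ + S²/3 (c(S) = ⅔ + (S*S)/3 = ⅔ + S²/3)
l(u, k) = u - 3*k (l(u, k) = -3*k + u = u - 3*k)
H(Y, h) = -2 + Y
l(-47, c(-7)) - H(83, -340) = (-47 - 3*(⅔ + (⅓)*(-7)²)) - (-2 + 83) = (-47 - 3*(⅔ + (⅓)*49)) - 1*81 = (-47 - 3*(⅔ + 49/3)) - 81 = (-47 - 3*17) - 81 = (-47 - 51) - 81 = -98 - 81 = -179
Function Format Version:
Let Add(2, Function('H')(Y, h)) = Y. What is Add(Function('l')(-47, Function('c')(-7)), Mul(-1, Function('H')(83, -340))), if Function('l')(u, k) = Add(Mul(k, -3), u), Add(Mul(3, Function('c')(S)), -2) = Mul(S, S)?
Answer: -179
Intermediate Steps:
Function('c')(S) = Add(Rational(2, 3), Mul(Rational(1, 3), Pow(S, 2))) (Function('c')(S) = Add(Rational(2, 3), Mul(Rational(1, 3), Mul(S, S))) = Add(Rational(2, 3), Mul(Rational(1, 3), Pow(S, 2))))
Function('l')(u, k) = Add(u, Mul(-3, k)) (Function('l')(u, k) = Add(Mul(-3, k), u) = Add(u, Mul(-3, k)))
Function('H')(Y, h) = Add(-2, Y)
Add(Function('l')(-47, Function('c')(-7)), Mul(-1, Function('H')(83, -340))) = Add(Add(-47, Mul(-3, Add(Rational(2, 3), Mul(Rational(1, 3), Pow(-7, 2))))), Mul(-1, Add(-2, 83))) = Add(Add(-47, Mul(-3, Add(Rational(2, 3), Mul(Rational(1, 3), 49)))), Mul(-1, 81)) = Add(Add(-47, Mul(-3, Add(Rational(2, 3), Rational(49, 3)))), -81) = Add(Add(-47, Mul(-3, 17)), -81) = Add(Add(-47, -51), -81) = Add(-98, -81) = -179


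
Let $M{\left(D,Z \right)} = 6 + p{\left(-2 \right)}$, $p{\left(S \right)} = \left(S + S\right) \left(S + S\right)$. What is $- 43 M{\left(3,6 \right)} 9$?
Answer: $-8514$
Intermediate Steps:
$p{\left(S \right)} = 4 S^{2}$ ($p{\left(S \right)} = 2 S 2 S = 4 S^{2}$)
$M{\left(D,Z \right)} = 22$ ($M{\left(D,Z \right)} = 6 + 4 \left(-2\right)^{2} = 6 + 4 \cdot 4 = 6 + 16 = 22$)
$- 43 M{\left(3,6 \right)} 9 = \left(-43\right) 22 \cdot 9 = \left(-946\right) 9 = -8514$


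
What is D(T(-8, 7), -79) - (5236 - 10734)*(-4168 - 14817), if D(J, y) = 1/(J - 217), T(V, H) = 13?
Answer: -21293424121/204 ≈ -1.0438e+8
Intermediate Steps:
D(J, y) = 1/(-217 + J)
D(T(-8, 7), -79) - (5236 - 10734)*(-4168 - 14817) = 1/(-217 + 13) - (5236 - 10734)*(-4168 - 14817) = 1/(-204) - (-5498)*(-18985) = -1/204 - 1*104379530 = -1/204 - 104379530 = -21293424121/204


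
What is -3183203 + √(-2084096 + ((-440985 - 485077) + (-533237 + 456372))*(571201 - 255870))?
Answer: -3183203 + 83*I*√45907397 ≈ -3.1832e+6 + 5.6237e+5*I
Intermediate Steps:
-3183203 + √(-2084096 + ((-440985 - 485077) + (-533237 + 456372))*(571201 - 255870)) = -3183203 + √(-2084096 + (-926062 - 76865)*315331) = -3183203 + √(-2084096 - 1002927*315331) = -3183203 + √(-2084096 - 316253973837) = -3183203 + √(-316256057933) = -3183203 + 83*I*√45907397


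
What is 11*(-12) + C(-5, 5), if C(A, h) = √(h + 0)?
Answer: -132 + √5 ≈ -129.76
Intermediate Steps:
C(A, h) = √h
11*(-12) + C(-5, 5) = 11*(-12) + √5 = -132 + √5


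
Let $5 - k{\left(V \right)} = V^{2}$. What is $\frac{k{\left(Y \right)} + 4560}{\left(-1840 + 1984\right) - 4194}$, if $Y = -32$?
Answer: $- \frac{3541}{4050} \approx -0.87432$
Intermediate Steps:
$k{\left(V \right)} = 5 - V^{2}$
$\frac{k{\left(Y \right)} + 4560}{\left(-1840 + 1984\right) - 4194} = \frac{\left(5 - \left(-32\right)^{2}\right) + 4560}{\left(-1840 + 1984\right) - 4194} = \frac{\left(5 - 1024\right) + 4560}{144 - 4194} = \frac{\left(5 - 1024\right) + 4560}{-4050} = \left(-1019 + 4560\right) \left(- \frac{1}{4050}\right) = 3541 \left(- \frac{1}{4050}\right) = - \frac{3541}{4050}$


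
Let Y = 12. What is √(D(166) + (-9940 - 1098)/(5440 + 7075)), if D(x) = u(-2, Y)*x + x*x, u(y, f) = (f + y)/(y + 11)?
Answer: √39102436909270/37545 ≈ 166.55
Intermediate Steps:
u(y, f) = (f + y)/(11 + y)
D(x) = x² + 10*x/9 (D(x) = ((12 - 2)/(11 - 2))*x + x*x = (10/9)*x + x² = ((⅑)*10)*x + x² = 10*x/9 + x² = x² + 10*x/9)
√(D(166) + (-9940 - 1098)/(5440 + 7075)) = √((⅑)*166*(10 + 9*166) + (-9940 - 1098)/(5440 + 7075)) = √((⅑)*166*(10 + 1494) - 11038/12515) = √((⅑)*166*1504 - 11038*1/12515) = √(249664/9 - 11038/12515) = √(3124445618/112635) = √39102436909270/37545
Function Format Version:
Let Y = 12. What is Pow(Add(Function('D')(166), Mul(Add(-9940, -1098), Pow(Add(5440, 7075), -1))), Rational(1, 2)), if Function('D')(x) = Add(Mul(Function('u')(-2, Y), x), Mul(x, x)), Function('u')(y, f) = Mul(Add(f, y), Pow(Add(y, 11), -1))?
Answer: Mul(Rational(1, 37545), Pow(39102436909270, Rational(1, 2))) ≈ 166.55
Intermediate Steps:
Function('u')(y, f) = Mul(Pow(Add(11, y), -1), Add(f, y)) (Function('u')(y, f) = Mul(Add(f, y), Pow(Add(11, y), -1)) = Mul(Pow(Add(11, y), -1), Add(f, y)))
Function('D')(x) = Add(Pow(x, 2), Mul(Rational(10, 9), x)) (Function('D')(x) = Add(Mul(Mul(Pow(Add(11, -2), -1), Add(12, -2)), x), Mul(x, x)) = Add(Mul(Mul(Pow(9, -1), 10), x), Pow(x, 2)) = Add(Mul(Mul(Rational(1, 9), 10), x), Pow(x, 2)) = Add(Mul(Rational(10, 9), x), Pow(x, 2)) = Add(Pow(x, 2), Mul(Rational(10, 9), x)))
Pow(Add(Function('D')(166), Mul(Add(-9940, -1098), Pow(Add(5440, 7075), -1))), Rational(1, 2)) = Pow(Add(Mul(Rational(1, 9), 166, Add(10, Mul(9, 166))), Mul(Add(-9940, -1098), Pow(Add(5440, 7075), -1))), Rational(1, 2)) = Pow(Add(Mul(Rational(1, 9), 166, Add(10, 1494)), Mul(-11038, Pow(12515, -1))), Rational(1, 2)) = Pow(Add(Mul(Rational(1, 9), 166, 1504), Mul(-11038, Rational(1, 12515))), Rational(1, 2)) = Pow(Add(Rational(249664, 9), Rational(-11038, 12515)), Rational(1, 2)) = Pow(Rational(3124445618, 112635), Rational(1, 2)) = Mul(Rational(1, 37545), Pow(39102436909270, Rational(1, 2)))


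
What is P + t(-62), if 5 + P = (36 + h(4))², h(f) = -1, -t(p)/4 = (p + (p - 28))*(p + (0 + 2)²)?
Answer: -34044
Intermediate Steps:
t(p) = -4*(-28 + 2*p)*(4 + p) (t(p) = -4*(p + (p - 28))*(p + (0 + 2)²) = -4*(p + (-28 + p))*(p + 2²) = -4*(-28 + 2*p)*(p + 4) = -4*(-28 + 2*p)*(4 + p))
P = 1220 (P = -5 + (36 - 1)² = -5 + 35² = -5 + 1225 = 1220)
P + t(-62) = 1220 + (448 - 8*(-62)² + 80*(-62)) = 1220 + (448 - 8*3844 - 4960) = 1220 + (448 - 30752 - 4960) = 1220 - 35264 = -34044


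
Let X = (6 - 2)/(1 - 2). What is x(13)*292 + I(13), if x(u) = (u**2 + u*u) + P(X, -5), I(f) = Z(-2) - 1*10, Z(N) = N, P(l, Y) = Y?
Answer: 97224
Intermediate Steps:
X = -4 (X = 4/(-1) = 4*(-1) = -4)
I(f) = -12 (I(f) = -2 - 1*10 = -2 - 10 = -12)
x(u) = -5 + 2*u**2 (x(u) = (u**2 + u*u) - 5 = (u**2 + u**2) - 5 = 2*u**2 - 5 = -5 + 2*u**2)
x(13)*292 + I(13) = (-5 + 2*13**2)*292 - 12 = (-5 + 2*169)*292 - 12 = (-5 + 338)*292 - 12 = 333*292 - 12 = 97236 - 12 = 97224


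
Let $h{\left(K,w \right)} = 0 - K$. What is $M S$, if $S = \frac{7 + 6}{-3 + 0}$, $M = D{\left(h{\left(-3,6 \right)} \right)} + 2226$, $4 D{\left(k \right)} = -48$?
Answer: $-9594$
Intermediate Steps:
$h{\left(K,w \right)} = - K$
$D{\left(k \right)} = -12$ ($D{\left(k \right)} = \frac{1}{4} \left(-48\right) = -12$)
$M = 2214$ ($M = -12 + 2226 = 2214$)
$S = - \frac{13}{3}$ ($S = \frac{13}{-3} = 13 \left(- \frac{1}{3}\right) = - \frac{13}{3} \approx -4.3333$)
$M S = 2214 \left(- \frac{13}{3}\right) = -9594$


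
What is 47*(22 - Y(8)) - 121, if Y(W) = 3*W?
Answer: -215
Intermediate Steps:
47*(22 - Y(8)) - 121 = 47*(22 - 3*8) - 121 = 47*(22 - 1*24) - 121 = 47*(22 - 24) - 121 = 47*(-2) - 121 = -94 - 121 = -215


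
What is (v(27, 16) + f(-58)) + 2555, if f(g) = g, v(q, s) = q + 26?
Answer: 2550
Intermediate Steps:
v(q, s) = 26 + q
(v(27, 16) + f(-58)) + 2555 = ((26 + 27) - 58) + 2555 = (53 - 58) + 2555 = -5 + 2555 = 2550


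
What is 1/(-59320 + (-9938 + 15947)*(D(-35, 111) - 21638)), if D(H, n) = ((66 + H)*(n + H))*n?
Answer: 1/1441367582 ≈ 6.9379e-10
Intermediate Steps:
D(H, n) = n*(66 + H)*(H + n) (D(H, n) = ((66 + H)*(H + n))*n = n*(66 + H)*(H + n))
1/(-59320 + (-9938 + 15947)*(D(-35, 111) - 21638)) = 1/(-59320 + (-9938 + 15947)*(111*((-35)**2 + 66*(-35) + 66*111 - 35*111) - 21638)) = 1/(-59320 + 6009*(111*(1225 - 2310 + 7326 - 3885) - 21638)) = 1/(-59320 + 6009*(111*2356 - 21638)) = 1/(-59320 + 6009*(261516 - 21638)) = 1/(-59320 + 6009*239878) = 1/(-59320 + 1441426902) = 1/1441367582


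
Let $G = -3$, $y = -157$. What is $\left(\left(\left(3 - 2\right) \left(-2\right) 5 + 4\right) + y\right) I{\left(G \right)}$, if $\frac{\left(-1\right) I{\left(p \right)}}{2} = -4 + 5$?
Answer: $326$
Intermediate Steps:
$I{\left(p \right)} = -2$ ($I{\left(p \right)} = - 2 \left(-4 + 5\right) = \left(-2\right) 1 = -2$)
$\left(\left(\left(3 - 2\right) \left(-2\right) 5 + 4\right) + y\right) I{\left(G \right)} = \left(\left(\left(3 - 2\right) \left(-2\right) 5 + 4\right) - 157\right) \left(-2\right) = \left(\left(1 \left(-2\right) 5 + 4\right) - 157\right) \left(-2\right) = \left(\left(\left(-2\right) 5 + 4\right) - 157\right) \left(-2\right) = \left(\left(-10 + 4\right) - 157\right) \left(-2\right) = \left(-6 - 157\right) \left(-2\right) = \left(-163\right) \left(-2\right) = 326$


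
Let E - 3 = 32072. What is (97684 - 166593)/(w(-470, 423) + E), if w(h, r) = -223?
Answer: -68909/31852 ≈ -2.1634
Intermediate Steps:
E = 32075 (E = 3 + 32072 = 32075)
(97684 - 166593)/(w(-470, 423) + E) = (97684 - 166593)/(-223 + 32075) = -68909/31852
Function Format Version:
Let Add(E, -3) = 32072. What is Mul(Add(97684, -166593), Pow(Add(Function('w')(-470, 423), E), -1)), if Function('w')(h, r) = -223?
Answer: Rational(-68909, 31852) ≈ -2.1634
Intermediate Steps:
E = 32075 (E = Add(3, 32072) = 32075)
Mul(Add(97684, -166593), Pow(Add(Function('w')(-470, 423), E), -1)) = Mul(Add(97684, -166593), Pow(Add(-223, 32075), -1)) = Mul(-68909, Pow(31852, -1)) = Mul(-68909, Rational(1, 31852)) = Rational(-68909, 31852)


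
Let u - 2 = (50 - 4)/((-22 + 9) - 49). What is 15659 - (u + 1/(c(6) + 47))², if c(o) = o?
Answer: 42266270287/2699449 ≈ 15657.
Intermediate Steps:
u = 39/31 (u = 2 + (50 - 4)/((-22 + 9) - 49) = 2 + 46/(-13 - 49) = 2 + 46/(-62) = 2 + 46*(-1/62) = 2 - 23/31 = 39/31 ≈ 1.2581)
15659 - (u + 1/(c(6) + 47))² = 15659 - (39/31 + 1/(6 + 47))² = 15659 - (39/31 + 1/53)² = 15659 - (2098/1643)² = 15659 - 1*4401604/2699449 = 15659 - 4401604/2699449 = 42266270287/2699449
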